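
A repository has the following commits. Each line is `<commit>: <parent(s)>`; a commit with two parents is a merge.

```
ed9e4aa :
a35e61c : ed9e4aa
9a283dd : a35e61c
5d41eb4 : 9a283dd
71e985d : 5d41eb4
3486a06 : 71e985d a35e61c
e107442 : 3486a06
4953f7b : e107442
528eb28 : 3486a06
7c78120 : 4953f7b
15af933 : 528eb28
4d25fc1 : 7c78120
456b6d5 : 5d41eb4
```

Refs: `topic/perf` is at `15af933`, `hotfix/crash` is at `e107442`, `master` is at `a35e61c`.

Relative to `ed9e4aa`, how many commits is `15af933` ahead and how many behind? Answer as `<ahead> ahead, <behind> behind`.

Reachable from 15af933: {15af933, 3486a06, 528eb28, 5d41eb4, 71e985d, 9a283dd, a35e61c, ed9e4aa}.
Reachable from ed9e4aa: {ed9e4aa}.
Only in 15af933's history (ahead): {15af933, 3486a06, 528eb28, 5d41eb4, 71e985d, 9a283dd, a35e61c} — 7.
Only in ed9e4aa's history (behind): {} — 0.

7 ahead, 0 behind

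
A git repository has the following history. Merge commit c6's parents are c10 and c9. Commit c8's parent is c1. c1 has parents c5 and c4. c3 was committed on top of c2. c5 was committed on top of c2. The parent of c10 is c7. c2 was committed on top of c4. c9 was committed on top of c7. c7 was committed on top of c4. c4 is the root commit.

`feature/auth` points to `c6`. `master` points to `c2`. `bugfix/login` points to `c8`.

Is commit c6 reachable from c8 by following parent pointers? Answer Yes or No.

No

Ancestors of c8: {c1, c2, c4, c5, c8}.
c6 is not in that set, so it is not an ancestor of c8.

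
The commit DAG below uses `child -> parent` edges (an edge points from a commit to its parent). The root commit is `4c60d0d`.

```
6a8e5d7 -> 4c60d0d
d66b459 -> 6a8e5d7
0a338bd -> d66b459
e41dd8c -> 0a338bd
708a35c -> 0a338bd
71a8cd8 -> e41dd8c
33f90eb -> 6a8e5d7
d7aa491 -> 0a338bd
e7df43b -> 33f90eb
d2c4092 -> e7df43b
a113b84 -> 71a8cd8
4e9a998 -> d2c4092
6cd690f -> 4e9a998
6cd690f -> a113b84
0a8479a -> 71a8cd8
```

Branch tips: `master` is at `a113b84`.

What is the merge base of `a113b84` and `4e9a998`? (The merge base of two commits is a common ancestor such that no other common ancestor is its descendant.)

Ancestors of a113b84: {0a338bd, 4c60d0d, 6a8e5d7, 71a8cd8, a113b84, d66b459, e41dd8c}.
Ancestors of 4e9a998: {33f90eb, 4c60d0d, 4e9a998, 6a8e5d7, d2c4092, e7df43b}.
Common ancestors: {4c60d0d, 6a8e5d7}.
Among these, 6a8e5d7 is not an ancestor of any other common ancestor — it is the merge base.

6a8e5d7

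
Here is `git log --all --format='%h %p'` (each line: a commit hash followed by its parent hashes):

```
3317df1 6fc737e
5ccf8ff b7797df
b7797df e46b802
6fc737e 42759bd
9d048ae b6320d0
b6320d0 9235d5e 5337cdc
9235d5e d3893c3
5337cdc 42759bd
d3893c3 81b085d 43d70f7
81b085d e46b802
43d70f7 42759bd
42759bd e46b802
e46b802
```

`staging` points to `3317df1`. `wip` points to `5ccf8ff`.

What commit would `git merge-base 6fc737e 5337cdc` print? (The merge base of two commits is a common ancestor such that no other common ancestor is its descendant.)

42759bd

Ancestors of 6fc737e: {42759bd, 6fc737e, e46b802}.
Ancestors of 5337cdc: {42759bd, 5337cdc, e46b802}.
Common ancestors: {42759bd, e46b802}.
Among these, 42759bd is not an ancestor of any other common ancestor — it is the merge base.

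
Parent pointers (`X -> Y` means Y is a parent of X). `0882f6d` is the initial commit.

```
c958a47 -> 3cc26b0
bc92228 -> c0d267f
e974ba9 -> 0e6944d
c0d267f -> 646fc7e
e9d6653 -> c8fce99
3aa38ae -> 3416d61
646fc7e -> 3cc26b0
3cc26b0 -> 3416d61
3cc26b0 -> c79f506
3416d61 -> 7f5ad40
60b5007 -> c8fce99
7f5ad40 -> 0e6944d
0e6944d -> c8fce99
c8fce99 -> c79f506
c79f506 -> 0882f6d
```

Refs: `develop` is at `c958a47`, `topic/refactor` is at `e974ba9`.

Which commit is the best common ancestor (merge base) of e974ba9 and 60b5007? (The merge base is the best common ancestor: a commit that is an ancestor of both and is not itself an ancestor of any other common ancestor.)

Ancestors of e974ba9: {0882f6d, 0e6944d, c79f506, c8fce99, e974ba9}.
Ancestors of 60b5007: {0882f6d, 60b5007, c79f506, c8fce99}.
Common ancestors: {0882f6d, c79f506, c8fce99}.
Among these, c8fce99 is not an ancestor of any other common ancestor — it is the merge base.

c8fce99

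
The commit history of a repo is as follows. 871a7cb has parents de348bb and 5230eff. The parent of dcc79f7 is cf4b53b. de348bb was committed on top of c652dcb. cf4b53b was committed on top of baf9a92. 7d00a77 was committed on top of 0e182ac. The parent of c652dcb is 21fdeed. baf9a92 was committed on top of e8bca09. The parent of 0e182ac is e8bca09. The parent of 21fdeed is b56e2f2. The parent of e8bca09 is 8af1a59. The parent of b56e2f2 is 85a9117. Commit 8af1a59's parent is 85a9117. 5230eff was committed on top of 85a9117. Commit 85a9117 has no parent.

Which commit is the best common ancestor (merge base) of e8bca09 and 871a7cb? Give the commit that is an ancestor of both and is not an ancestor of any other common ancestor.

Ancestors of e8bca09: {85a9117, 8af1a59, e8bca09}.
Ancestors of 871a7cb: {21fdeed, 5230eff, 85a9117, 871a7cb, b56e2f2, c652dcb, de348bb}.
Common ancestors: {85a9117}.
The only common ancestor is 85a9117, so it is the merge base.

85a9117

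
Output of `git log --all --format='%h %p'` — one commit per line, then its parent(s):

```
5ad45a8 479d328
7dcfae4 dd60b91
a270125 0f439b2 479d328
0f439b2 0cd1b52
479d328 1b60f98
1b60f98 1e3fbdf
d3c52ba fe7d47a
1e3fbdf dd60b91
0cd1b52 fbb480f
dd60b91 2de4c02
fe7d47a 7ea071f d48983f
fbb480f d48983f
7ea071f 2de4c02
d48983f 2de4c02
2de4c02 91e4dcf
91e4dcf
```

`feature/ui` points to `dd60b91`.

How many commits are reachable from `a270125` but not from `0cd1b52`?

Reachable from a270125: {0cd1b52, 0f439b2, 1b60f98, 1e3fbdf, 2de4c02, 479d328, 91e4dcf, a270125, d48983f, dd60b91, fbb480f}.
Reachable from 0cd1b52: {0cd1b52, 2de4c02, 91e4dcf, d48983f, fbb480f}.
In a270125's history but not 0cd1b52's: {0f439b2, 1b60f98, 1e3fbdf, 479d328, a270125, dd60b91} — 6 commits.

6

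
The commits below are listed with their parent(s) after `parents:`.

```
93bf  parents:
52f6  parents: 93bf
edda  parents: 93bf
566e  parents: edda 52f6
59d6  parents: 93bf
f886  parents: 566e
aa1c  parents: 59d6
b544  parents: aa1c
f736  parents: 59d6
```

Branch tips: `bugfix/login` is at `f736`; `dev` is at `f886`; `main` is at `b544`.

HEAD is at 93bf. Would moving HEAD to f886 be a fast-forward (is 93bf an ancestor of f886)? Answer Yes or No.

A fast-forward from 93bf to f886 is possible iff 93bf is an ancestor of f886.
Ancestors of f886: {52f6, 566e, 93bf, edda, f886}.
93bf is among them, so fast-forward is possible.

Yes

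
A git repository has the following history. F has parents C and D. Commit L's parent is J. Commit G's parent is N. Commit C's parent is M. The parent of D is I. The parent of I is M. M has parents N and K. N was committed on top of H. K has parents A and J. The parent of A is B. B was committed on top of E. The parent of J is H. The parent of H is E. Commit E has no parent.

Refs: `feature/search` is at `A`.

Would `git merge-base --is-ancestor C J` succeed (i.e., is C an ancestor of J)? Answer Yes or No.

No

Ancestors of J: {E, H, J}.
C is not in that set, so it is not an ancestor of J.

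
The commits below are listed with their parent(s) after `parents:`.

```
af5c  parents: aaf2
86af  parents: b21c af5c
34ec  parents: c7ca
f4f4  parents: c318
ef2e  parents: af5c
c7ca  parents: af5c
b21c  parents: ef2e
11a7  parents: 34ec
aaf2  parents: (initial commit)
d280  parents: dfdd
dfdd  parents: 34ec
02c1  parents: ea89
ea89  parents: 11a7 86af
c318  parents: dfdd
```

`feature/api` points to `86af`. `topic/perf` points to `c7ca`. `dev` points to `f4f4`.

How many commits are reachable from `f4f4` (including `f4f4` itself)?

7

Walking parent pointers from f4f4: reachable set = {34ec, aaf2, af5c, c318, c7ca, dfdd, f4f4}.
That is 7 commits.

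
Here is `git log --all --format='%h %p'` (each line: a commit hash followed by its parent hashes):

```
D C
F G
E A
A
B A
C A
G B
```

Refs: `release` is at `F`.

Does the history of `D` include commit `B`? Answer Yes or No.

Ancestors of D: {A, C, D}.
B is not in that set, so it is not an ancestor of D.

No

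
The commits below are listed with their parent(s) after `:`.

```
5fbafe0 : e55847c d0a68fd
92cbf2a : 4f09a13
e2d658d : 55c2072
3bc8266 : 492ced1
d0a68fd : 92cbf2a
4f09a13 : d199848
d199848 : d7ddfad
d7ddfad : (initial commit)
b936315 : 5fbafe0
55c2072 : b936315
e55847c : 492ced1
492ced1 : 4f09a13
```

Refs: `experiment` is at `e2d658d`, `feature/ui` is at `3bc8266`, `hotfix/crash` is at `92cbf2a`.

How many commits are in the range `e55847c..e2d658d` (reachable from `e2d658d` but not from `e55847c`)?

Reachable from e2d658d: {492ced1, 4f09a13, 55c2072, 5fbafe0, 92cbf2a, b936315, d0a68fd, d199848, d7ddfad, e2d658d, e55847c}.
Reachable from e55847c: {492ced1, 4f09a13, d199848, d7ddfad, e55847c}.
In e2d658d's history but not e55847c's: {55c2072, 5fbafe0, 92cbf2a, b936315, d0a68fd, e2d658d} — 6 commits.

6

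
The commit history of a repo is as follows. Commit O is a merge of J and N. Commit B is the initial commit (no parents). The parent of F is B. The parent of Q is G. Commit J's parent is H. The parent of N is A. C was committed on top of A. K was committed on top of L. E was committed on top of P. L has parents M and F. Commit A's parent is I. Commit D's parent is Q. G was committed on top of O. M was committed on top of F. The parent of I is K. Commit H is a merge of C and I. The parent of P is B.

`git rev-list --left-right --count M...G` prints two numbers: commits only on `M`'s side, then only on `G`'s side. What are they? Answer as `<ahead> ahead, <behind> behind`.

0 ahead, 10 behind

Reachable from M: {B, F, M}.
Reachable from G: {A, B, C, F, G, H, I, J, K, L, M, N, O}.
Only in M's history (ahead): {} — 0.
Only in G's history (behind): {A, C, G, H, I, J, K, L, N, O} — 10.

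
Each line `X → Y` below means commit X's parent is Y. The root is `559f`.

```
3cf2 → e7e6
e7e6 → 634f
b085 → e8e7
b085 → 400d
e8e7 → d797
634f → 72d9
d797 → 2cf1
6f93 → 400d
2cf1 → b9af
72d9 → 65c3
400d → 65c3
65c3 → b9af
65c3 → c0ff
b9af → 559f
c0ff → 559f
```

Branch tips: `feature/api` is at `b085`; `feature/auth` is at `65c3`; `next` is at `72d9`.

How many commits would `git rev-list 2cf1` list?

3

Walking parent pointers from 2cf1: reachable set = {2cf1, 559f, b9af}.
That is 3 commits.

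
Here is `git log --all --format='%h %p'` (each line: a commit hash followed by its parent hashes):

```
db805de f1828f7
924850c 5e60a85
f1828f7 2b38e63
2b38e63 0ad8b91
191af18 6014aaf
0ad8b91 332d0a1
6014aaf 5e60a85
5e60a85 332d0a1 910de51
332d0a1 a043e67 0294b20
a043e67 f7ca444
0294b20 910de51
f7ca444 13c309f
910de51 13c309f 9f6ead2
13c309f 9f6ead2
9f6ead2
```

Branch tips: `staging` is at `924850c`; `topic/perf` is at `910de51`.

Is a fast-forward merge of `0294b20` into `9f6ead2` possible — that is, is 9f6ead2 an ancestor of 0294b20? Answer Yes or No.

Yes

A fast-forward from 9f6ead2 to 0294b20 is possible iff 9f6ead2 is an ancestor of 0294b20.
Ancestors of 0294b20: {0294b20, 13c309f, 910de51, 9f6ead2}.
9f6ead2 is among them, so fast-forward is possible.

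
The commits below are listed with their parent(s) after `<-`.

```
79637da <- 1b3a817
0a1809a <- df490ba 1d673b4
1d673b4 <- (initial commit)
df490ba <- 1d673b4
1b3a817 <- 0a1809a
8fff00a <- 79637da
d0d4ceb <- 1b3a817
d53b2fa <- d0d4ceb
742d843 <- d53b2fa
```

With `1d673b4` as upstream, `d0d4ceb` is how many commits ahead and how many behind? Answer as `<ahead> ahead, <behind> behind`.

Reachable from d0d4ceb: {0a1809a, 1b3a817, 1d673b4, d0d4ceb, df490ba}.
Reachable from 1d673b4: {1d673b4}.
Only in d0d4ceb's history (ahead): {0a1809a, 1b3a817, d0d4ceb, df490ba} — 4.
Only in 1d673b4's history (behind): {} — 0.

4 ahead, 0 behind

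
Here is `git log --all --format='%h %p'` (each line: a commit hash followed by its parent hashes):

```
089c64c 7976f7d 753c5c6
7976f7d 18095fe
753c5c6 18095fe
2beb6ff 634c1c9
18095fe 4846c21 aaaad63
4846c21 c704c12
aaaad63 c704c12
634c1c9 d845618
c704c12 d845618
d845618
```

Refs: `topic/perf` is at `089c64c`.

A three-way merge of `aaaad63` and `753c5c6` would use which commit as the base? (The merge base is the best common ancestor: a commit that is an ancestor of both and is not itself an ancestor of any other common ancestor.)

Ancestors of aaaad63: {aaaad63, c704c12, d845618}.
Ancestors of 753c5c6: {18095fe, 4846c21, 753c5c6, aaaad63, c704c12, d845618}.
Common ancestors: {aaaad63, c704c12, d845618}.
Among these, aaaad63 is not an ancestor of any other common ancestor — it is the merge base.

aaaad63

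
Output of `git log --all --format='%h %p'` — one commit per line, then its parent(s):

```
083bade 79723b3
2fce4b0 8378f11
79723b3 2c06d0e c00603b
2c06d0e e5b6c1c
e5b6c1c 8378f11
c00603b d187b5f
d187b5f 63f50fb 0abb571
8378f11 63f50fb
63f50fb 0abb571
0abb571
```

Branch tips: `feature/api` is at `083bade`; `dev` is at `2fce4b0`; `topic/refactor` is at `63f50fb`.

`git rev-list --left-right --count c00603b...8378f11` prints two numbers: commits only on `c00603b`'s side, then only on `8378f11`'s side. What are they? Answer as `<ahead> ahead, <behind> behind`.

2 ahead, 1 behind

Reachable from c00603b: {0abb571, 63f50fb, c00603b, d187b5f}.
Reachable from 8378f11: {0abb571, 63f50fb, 8378f11}.
Only in c00603b's history (ahead): {c00603b, d187b5f} — 2.
Only in 8378f11's history (behind): {8378f11} — 1.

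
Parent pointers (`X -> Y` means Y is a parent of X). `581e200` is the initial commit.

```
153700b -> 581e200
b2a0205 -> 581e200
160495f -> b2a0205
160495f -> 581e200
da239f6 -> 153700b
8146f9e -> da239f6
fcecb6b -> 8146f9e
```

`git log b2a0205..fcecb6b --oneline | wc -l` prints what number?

4

Reachable from fcecb6b: {153700b, 581e200, 8146f9e, da239f6, fcecb6b}.
Reachable from b2a0205: {581e200, b2a0205}.
In fcecb6b's history but not b2a0205's: {153700b, 8146f9e, da239f6, fcecb6b} — 4 commits.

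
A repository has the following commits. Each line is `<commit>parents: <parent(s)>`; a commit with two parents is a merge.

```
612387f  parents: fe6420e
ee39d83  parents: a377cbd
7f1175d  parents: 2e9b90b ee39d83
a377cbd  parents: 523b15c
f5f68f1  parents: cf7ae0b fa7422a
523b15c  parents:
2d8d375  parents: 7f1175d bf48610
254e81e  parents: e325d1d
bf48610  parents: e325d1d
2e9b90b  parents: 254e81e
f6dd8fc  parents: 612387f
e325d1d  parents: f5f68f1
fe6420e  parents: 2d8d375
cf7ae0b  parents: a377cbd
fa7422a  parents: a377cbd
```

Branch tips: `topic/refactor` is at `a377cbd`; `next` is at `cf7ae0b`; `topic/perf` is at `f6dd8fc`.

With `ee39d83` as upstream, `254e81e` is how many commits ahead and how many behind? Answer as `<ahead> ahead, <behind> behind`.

Reachable from 254e81e: {254e81e, 523b15c, a377cbd, cf7ae0b, e325d1d, f5f68f1, fa7422a}.
Reachable from ee39d83: {523b15c, a377cbd, ee39d83}.
Only in 254e81e's history (ahead): {254e81e, cf7ae0b, e325d1d, f5f68f1, fa7422a} — 5.
Only in ee39d83's history (behind): {ee39d83} — 1.

5 ahead, 1 behind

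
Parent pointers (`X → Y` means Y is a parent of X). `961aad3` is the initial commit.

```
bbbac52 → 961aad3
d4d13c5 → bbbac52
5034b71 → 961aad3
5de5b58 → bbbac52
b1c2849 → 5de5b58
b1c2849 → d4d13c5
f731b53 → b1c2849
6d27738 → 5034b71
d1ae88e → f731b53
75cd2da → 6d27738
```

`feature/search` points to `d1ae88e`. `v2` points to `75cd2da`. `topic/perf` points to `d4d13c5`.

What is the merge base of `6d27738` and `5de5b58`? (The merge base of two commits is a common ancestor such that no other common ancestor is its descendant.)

961aad3

Ancestors of 6d27738: {5034b71, 6d27738, 961aad3}.
Ancestors of 5de5b58: {5de5b58, 961aad3, bbbac52}.
Common ancestors: {961aad3}.
The only common ancestor is 961aad3, so it is the merge base.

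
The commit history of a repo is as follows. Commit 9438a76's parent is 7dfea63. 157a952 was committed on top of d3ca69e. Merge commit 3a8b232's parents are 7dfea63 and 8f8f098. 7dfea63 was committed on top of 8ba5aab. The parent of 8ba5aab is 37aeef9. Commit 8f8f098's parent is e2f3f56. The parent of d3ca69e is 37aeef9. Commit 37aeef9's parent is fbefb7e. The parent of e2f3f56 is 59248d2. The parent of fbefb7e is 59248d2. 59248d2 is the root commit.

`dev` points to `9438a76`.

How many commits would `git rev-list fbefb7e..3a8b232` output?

Reachable from 3a8b232: {37aeef9, 3a8b232, 59248d2, 7dfea63, 8ba5aab, 8f8f098, e2f3f56, fbefb7e}.
Reachable from fbefb7e: {59248d2, fbefb7e}.
In 3a8b232's history but not fbefb7e's: {37aeef9, 3a8b232, 7dfea63, 8ba5aab, 8f8f098, e2f3f56} — 6 commits.

6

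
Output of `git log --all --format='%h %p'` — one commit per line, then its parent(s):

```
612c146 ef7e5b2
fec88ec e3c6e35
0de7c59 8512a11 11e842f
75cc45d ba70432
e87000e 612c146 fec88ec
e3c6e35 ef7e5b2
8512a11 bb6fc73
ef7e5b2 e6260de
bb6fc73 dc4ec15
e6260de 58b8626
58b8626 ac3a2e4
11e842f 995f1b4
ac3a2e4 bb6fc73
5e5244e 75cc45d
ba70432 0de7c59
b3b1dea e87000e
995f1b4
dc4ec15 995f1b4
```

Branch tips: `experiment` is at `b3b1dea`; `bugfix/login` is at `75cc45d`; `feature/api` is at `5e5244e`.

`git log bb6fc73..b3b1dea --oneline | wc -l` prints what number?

Reachable from b3b1dea: {58b8626, 612c146, 995f1b4, ac3a2e4, b3b1dea, bb6fc73, dc4ec15, e3c6e35, e6260de, e87000e, ef7e5b2, fec88ec}.
Reachable from bb6fc73: {995f1b4, bb6fc73, dc4ec15}.
In b3b1dea's history but not bb6fc73's: {58b8626, 612c146, ac3a2e4, b3b1dea, e3c6e35, e6260de, e87000e, ef7e5b2, fec88ec} — 9 commits.

9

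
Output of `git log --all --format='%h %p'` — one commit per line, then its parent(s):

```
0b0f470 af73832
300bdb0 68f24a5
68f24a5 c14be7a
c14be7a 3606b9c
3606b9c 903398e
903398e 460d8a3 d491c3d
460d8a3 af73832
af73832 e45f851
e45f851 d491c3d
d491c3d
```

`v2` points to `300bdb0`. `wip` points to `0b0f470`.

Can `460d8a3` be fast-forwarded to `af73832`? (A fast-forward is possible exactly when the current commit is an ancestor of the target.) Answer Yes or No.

A fast-forward from 460d8a3 to af73832 is possible iff 460d8a3 is an ancestor of af73832.
Ancestors of af73832: {af73832, d491c3d, e45f851}.
460d8a3 is not among them, so fast-forward is not possible.

No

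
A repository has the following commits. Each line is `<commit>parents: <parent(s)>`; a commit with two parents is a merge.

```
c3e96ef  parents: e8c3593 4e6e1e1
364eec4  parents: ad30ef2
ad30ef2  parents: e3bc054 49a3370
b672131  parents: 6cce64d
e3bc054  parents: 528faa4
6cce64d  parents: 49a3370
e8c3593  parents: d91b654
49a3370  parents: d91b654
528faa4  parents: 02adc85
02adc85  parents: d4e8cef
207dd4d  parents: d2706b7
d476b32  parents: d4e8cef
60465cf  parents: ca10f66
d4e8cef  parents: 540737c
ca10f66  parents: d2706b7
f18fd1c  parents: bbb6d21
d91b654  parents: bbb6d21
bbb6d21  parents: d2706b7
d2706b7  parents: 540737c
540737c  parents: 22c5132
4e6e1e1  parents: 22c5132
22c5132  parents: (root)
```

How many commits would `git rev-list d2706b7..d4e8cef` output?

1

Reachable from d4e8cef: {22c5132, 540737c, d4e8cef}.
Reachable from d2706b7: {22c5132, 540737c, d2706b7}.
In d4e8cef's history but not d2706b7's: {d4e8cef} — 1 commit.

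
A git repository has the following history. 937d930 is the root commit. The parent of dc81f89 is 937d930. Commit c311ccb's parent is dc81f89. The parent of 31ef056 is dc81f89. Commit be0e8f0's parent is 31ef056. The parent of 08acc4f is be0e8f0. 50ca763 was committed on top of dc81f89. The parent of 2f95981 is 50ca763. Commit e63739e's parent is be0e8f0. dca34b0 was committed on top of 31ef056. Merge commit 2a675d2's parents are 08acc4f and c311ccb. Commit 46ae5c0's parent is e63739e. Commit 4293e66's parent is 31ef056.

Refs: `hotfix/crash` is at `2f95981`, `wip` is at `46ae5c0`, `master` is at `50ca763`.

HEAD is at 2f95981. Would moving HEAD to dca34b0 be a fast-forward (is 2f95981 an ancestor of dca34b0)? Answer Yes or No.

A fast-forward from 2f95981 to dca34b0 is possible iff 2f95981 is an ancestor of dca34b0.
Ancestors of dca34b0: {31ef056, 937d930, dc81f89, dca34b0}.
2f95981 is not among them, so fast-forward is not possible.

No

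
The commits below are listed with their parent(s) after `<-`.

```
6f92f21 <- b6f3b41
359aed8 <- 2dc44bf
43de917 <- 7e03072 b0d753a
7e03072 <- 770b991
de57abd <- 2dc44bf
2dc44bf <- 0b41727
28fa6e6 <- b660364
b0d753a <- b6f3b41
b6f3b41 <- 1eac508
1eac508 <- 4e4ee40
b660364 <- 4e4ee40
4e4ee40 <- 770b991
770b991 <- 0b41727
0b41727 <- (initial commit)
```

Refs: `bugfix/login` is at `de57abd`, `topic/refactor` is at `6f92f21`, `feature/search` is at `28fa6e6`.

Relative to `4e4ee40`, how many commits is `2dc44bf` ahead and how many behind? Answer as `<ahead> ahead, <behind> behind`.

1 ahead, 2 behind

Reachable from 2dc44bf: {0b41727, 2dc44bf}.
Reachable from 4e4ee40: {0b41727, 4e4ee40, 770b991}.
Only in 2dc44bf's history (ahead): {2dc44bf} — 1.
Only in 4e4ee40's history (behind): {4e4ee40, 770b991} — 2.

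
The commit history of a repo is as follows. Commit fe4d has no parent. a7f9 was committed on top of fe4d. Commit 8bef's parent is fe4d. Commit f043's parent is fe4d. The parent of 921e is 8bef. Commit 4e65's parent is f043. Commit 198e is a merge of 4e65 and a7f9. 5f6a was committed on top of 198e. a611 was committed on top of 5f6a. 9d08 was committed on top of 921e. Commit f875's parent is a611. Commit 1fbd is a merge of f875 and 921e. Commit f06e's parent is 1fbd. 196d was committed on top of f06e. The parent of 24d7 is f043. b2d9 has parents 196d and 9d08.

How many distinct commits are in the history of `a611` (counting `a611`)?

Walking parent pointers from a611: reachable set = {198e, 4e65, 5f6a, a611, a7f9, f043, fe4d}.
That is 7 commits.

7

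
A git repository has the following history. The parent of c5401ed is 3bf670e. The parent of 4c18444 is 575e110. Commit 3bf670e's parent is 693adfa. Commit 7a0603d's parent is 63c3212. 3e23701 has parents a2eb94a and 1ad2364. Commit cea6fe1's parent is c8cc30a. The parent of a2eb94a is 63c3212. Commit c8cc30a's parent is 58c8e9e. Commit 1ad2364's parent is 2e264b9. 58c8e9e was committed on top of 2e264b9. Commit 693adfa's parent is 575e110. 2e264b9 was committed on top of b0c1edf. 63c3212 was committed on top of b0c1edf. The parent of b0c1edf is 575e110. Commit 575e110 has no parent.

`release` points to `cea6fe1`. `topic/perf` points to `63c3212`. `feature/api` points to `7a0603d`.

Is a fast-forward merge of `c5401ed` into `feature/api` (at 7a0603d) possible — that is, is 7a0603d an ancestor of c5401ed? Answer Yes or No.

A fast-forward from 7a0603d to c5401ed is possible iff 7a0603d is an ancestor of c5401ed.
Ancestors of c5401ed: {3bf670e, 575e110, 693adfa, c5401ed}.
7a0603d is not among them, so fast-forward is not possible.

No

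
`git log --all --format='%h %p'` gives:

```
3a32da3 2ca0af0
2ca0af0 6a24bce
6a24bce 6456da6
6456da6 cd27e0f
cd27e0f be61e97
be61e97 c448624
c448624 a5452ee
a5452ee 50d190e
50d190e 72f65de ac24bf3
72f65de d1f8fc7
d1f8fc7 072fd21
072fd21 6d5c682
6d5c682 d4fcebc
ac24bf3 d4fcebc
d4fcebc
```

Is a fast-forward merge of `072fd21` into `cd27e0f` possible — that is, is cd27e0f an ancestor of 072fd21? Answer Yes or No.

A fast-forward from cd27e0f to 072fd21 is possible iff cd27e0f is an ancestor of 072fd21.
Ancestors of 072fd21: {072fd21, 6d5c682, d4fcebc}.
cd27e0f is not among them, so fast-forward is not possible.

No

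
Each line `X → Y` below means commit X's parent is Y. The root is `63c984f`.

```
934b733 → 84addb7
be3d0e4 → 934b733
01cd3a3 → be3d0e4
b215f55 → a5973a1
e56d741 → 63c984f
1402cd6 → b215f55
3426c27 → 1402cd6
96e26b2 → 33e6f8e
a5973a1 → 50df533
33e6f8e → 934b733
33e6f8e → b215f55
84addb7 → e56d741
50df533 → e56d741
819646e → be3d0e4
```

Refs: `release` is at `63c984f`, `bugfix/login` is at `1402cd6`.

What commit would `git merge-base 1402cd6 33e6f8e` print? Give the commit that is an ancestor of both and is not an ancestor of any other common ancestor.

b215f55

Ancestors of 1402cd6: {1402cd6, 50df533, 63c984f, a5973a1, b215f55, e56d741}.
Ancestors of 33e6f8e: {33e6f8e, 50df533, 63c984f, 84addb7, 934b733, a5973a1, b215f55, e56d741}.
Common ancestors: {50df533, 63c984f, a5973a1, b215f55, e56d741}.
Among these, b215f55 is not an ancestor of any other common ancestor — it is the merge base.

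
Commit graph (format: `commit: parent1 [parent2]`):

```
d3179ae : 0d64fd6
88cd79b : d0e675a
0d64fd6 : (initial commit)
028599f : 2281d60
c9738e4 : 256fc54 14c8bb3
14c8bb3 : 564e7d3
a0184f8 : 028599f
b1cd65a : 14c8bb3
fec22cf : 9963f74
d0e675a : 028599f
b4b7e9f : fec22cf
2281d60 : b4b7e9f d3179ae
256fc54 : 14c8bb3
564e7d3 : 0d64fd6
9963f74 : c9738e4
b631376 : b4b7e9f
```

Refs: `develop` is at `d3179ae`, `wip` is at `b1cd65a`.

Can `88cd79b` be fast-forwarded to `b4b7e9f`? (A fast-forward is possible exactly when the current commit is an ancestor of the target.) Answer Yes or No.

A fast-forward from 88cd79b to b4b7e9f is possible iff 88cd79b is an ancestor of b4b7e9f.
Ancestors of b4b7e9f: {0d64fd6, 14c8bb3, 256fc54, 564e7d3, 9963f74, b4b7e9f, c9738e4, fec22cf}.
88cd79b is not among them, so fast-forward is not possible.

No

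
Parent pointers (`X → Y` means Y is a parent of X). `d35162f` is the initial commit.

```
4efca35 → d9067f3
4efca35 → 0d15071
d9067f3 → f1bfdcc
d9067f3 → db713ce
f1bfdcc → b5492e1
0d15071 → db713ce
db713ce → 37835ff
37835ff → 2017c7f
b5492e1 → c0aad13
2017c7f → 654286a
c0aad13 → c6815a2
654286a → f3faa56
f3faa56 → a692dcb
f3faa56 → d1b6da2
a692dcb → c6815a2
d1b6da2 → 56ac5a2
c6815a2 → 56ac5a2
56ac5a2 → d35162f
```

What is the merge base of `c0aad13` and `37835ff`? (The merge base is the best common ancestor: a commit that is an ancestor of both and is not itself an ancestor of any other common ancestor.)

c6815a2

Ancestors of c0aad13: {56ac5a2, c0aad13, c6815a2, d35162f}.
Ancestors of 37835ff: {2017c7f, 37835ff, 56ac5a2, 654286a, a692dcb, c6815a2, d1b6da2, d35162f, f3faa56}.
Common ancestors: {56ac5a2, c6815a2, d35162f}.
Among these, c6815a2 is not an ancestor of any other common ancestor — it is the merge base.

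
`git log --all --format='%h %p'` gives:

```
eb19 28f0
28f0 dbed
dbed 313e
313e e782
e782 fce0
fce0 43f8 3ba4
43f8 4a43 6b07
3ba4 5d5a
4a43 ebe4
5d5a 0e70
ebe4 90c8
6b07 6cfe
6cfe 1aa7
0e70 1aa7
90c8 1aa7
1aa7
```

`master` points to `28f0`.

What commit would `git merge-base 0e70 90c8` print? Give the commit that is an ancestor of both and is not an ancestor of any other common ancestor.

1aa7

Ancestors of 0e70: {0e70, 1aa7}.
Ancestors of 90c8: {1aa7, 90c8}.
Common ancestors: {1aa7}.
The only common ancestor is 1aa7, so it is the merge base.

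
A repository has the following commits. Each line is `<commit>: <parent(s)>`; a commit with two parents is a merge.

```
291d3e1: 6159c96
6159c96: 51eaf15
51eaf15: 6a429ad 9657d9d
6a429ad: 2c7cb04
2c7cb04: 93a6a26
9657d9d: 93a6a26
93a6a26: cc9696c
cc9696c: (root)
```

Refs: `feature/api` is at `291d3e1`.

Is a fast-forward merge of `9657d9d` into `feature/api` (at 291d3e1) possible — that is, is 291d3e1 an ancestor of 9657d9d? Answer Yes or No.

No

A fast-forward from 291d3e1 to 9657d9d is possible iff 291d3e1 is an ancestor of 9657d9d.
Ancestors of 9657d9d: {93a6a26, 9657d9d, cc9696c}.
291d3e1 is not among them, so fast-forward is not possible.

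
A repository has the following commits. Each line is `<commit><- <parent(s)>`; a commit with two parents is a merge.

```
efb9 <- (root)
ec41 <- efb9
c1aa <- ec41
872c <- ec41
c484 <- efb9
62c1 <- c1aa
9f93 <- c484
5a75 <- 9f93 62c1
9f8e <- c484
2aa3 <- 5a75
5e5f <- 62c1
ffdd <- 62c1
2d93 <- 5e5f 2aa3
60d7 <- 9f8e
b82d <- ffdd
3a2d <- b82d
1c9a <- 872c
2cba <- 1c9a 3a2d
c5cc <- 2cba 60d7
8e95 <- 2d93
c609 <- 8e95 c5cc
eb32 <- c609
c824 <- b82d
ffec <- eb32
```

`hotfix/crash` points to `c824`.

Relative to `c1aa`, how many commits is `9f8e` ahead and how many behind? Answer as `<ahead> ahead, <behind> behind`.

Reachable from 9f8e: {9f8e, c484, efb9}.
Reachable from c1aa: {c1aa, ec41, efb9}.
Only in 9f8e's history (ahead): {9f8e, c484} — 2.
Only in c1aa's history (behind): {c1aa, ec41} — 2.

2 ahead, 2 behind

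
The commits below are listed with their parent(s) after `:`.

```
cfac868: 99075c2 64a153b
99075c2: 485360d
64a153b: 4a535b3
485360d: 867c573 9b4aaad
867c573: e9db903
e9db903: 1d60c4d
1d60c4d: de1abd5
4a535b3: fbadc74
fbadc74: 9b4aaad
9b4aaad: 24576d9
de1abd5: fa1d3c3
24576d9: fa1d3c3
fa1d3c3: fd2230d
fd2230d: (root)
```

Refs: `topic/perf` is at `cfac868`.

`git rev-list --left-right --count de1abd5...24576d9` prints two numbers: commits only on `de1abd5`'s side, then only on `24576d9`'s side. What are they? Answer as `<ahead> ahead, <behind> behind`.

1 ahead, 1 behind

Reachable from de1abd5: {de1abd5, fa1d3c3, fd2230d}.
Reachable from 24576d9: {24576d9, fa1d3c3, fd2230d}.
Only in de1abd5's history (ahead): {de1abd5} — 1.
Only in 24576d9's history (behind): {24576d9} — 1.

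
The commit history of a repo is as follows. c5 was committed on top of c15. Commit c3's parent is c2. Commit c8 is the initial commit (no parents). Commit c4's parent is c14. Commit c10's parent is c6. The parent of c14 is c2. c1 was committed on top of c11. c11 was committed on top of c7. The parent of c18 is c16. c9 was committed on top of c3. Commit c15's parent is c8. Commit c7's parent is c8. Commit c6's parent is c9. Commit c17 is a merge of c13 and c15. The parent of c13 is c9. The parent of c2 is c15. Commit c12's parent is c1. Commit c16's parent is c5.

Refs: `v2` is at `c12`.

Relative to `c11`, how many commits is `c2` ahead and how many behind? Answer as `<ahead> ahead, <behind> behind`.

2 ahead, 2 behind

Reachable from c2: {c15, c2, c8}.
Reachable from c11: {c11, c7, c8}.
Only in c2's history (ahead): {c15, c2} — 2.
Only in c11's history (behind): {c11, c7} — 2.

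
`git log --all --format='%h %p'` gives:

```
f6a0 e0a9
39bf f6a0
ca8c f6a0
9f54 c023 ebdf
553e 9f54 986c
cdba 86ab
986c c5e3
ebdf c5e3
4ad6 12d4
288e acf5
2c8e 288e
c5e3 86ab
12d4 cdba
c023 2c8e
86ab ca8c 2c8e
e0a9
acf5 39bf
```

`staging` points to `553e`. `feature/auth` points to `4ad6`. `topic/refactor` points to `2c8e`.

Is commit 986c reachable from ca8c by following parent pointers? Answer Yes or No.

No

Ancestors of ca8c: {ca8c, e0a9, f6a0}.
986c is not in that set, so it is not an ancestor of ca8c.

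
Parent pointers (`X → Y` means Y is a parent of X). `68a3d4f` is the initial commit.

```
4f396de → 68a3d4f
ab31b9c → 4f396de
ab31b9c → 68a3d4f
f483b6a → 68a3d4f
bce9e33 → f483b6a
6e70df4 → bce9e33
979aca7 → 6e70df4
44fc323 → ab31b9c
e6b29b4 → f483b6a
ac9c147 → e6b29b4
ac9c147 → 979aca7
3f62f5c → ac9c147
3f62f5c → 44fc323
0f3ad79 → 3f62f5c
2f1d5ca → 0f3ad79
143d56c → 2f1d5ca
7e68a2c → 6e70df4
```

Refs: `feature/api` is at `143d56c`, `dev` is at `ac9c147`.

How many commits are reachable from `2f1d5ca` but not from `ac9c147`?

Reachable from 2f1d5ca: {0f3ad79, 2f1d5ca, 3f62f5c, 44fc323, 4f396de, 68a3d4f, 6e70df4, 979aca7, ab31b9c, ac9c147, bce9e33, e6b29b4, f483b6a}.
Reachable from ac9c147: {68a3d4f, 6e70df4, 979aca7, ac9c147, bce9e33, e6b29b4, f483b6a}.
In 2f1d5ca's history but not ac9c147's: {0f3ad79, 2f1d5ca, 3f62f5c, 44fc323, 4f396de, ab31b9c} — 6 commits.

6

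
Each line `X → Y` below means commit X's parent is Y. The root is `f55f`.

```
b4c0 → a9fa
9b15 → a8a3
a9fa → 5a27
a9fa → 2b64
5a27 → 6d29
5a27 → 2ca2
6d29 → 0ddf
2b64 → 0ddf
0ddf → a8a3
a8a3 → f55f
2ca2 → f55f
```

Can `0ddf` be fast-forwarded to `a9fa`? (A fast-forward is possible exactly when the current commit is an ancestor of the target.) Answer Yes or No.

Yes

A fast-forward from 0ddf to a9fa is possible iff 0ddf is an ancestor of a9fa.
Ancestors of a9fa: {0ddf, 2b64, 2ca2, 5a27, 6d29, a8a3, a9fa, f55f}.
0ddf is among them, so fast-forward is possible.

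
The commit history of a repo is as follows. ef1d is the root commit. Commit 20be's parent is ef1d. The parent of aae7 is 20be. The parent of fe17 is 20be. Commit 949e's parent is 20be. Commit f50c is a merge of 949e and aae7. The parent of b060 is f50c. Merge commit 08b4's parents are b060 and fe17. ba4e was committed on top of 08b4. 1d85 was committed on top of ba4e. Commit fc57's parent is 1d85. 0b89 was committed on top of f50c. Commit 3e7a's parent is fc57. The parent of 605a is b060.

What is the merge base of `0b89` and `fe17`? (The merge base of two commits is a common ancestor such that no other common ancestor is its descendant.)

20be

Ancestors of 0b89: {0b89, 20be, 949e, aae7, ef1d, f50c}.
Ancestors of fe17: {20be, ef1d, fe17}.
Common ancestors: {20be, ef1d}.
Among these, 20be is not an ancestor of any other common ancestor — it is the merge base.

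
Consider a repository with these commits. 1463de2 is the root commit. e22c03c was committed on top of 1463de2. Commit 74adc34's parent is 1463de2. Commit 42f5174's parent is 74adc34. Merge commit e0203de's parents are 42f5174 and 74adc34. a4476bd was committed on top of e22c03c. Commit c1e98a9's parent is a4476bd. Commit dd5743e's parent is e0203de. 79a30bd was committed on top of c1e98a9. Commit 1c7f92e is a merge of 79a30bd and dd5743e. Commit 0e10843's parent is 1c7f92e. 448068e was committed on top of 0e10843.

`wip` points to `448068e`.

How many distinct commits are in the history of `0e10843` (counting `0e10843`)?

11

Walking parent pointers from 0e10843: reachable set = {0e10843, 1463de2, 1c7f92e, 42f5174, 74adc34, 79a30bd, a4476bd, c1e98a9, dd5743e, e0203de, e22c03c}.
That is 11 commits.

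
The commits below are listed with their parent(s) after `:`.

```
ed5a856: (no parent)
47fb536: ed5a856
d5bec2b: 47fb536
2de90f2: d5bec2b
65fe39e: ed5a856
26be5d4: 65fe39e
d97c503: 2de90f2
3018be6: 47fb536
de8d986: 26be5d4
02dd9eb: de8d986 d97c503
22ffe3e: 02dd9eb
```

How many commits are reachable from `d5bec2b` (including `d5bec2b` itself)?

3

Walking parent pointers from d5bec2b: reachable set = {47fb536, d5bec2b, ed5a856}.
That is 3 commits.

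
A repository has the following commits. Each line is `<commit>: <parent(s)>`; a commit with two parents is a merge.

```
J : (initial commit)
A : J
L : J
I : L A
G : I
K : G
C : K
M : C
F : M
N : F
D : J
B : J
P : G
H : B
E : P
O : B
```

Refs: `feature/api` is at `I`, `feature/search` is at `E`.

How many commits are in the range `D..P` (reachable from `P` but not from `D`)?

Reachable from P: {A, G, I, J, L, P}.
Reachable from D: {D, J}.
In P's history but not D's: {A, G, I, L, P} — 5 commits.

5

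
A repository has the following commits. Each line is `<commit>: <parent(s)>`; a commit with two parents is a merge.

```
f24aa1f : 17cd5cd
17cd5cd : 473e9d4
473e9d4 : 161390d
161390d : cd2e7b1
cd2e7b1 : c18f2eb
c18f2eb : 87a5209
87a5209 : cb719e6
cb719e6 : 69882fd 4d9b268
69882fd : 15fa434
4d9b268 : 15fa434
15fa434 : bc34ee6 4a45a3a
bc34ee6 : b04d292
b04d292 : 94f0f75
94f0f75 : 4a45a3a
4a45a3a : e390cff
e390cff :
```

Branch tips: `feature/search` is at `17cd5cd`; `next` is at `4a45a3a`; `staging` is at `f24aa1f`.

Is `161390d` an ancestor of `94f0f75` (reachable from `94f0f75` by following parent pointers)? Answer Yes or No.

No

Ancestors of 94f0f75: {4a45a3a, 94f0f75, e390cff}.
161390d is not in that set, so it is not an ancestor of 94f0f75.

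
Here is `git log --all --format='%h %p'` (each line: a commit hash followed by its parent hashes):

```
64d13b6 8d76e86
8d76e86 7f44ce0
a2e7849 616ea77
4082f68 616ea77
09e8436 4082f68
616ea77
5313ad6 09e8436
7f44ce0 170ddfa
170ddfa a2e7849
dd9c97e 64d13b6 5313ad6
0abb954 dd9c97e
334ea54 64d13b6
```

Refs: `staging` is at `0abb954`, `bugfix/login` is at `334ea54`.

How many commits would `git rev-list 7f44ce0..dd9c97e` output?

Reachable from dd9c97e: {09e8436, 170ddfa, 4082f68, 5313ad6, 616ea77, 64d13b6, 7f44ce0, 8d76e86, a2e7849, dd9c97e}.
Reachable from 7f44ce0: {170ddfa, 616ea77, 7f44ce0, a2e7849}.
In dd9c97e's history but not 7f44ce0's: {09e8436, 4082f68, 5313ad6, 64d13b6, 8d76e86, dd9c97e} — 6 commits.

6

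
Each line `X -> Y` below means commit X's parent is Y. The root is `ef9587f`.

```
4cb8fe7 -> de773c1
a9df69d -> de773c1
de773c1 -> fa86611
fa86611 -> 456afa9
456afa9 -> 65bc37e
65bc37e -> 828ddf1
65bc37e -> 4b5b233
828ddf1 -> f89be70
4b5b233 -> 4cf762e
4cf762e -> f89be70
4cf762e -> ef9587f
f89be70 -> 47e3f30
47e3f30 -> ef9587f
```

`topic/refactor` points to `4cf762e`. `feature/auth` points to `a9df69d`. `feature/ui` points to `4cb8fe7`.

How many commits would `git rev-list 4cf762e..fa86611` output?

Reachable from fa86611: {456afa9, 47e3f30, 4b5b233, 4cf762e, 65bc37e, 828ddf1, ef9587f, f89be70, fa86611}.
Reachable from 4cf762e: {47e3f30, 4cf762e, ef9587f, f89be70}.
In fa86611's history but not 4cf762e's: {456afa9, 4b5b233, 65bc37e, 828ddf1, fa86611} — 5 commits.

5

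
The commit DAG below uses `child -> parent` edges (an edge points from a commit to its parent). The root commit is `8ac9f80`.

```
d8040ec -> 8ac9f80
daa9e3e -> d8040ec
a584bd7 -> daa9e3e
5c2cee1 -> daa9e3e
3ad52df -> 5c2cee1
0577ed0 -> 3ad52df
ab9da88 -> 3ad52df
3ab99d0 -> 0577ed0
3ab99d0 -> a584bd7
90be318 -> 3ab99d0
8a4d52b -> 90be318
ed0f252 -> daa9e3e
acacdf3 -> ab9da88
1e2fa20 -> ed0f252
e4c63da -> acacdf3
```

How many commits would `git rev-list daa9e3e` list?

Walking parent pointers from daa9e3e: reachable set = {8ac9f80, d8040ec, daa9e3e}.
That is 3 commits.

3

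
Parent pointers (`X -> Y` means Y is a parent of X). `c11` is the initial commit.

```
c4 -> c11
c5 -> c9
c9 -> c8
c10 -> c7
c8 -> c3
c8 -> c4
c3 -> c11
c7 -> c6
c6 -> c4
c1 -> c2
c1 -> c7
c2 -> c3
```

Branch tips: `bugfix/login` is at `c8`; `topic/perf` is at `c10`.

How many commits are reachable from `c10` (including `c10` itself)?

5

Walking parent pointers from c10: reachable set = {c10, c11, c4, c6, c7}.
That is 5 commits.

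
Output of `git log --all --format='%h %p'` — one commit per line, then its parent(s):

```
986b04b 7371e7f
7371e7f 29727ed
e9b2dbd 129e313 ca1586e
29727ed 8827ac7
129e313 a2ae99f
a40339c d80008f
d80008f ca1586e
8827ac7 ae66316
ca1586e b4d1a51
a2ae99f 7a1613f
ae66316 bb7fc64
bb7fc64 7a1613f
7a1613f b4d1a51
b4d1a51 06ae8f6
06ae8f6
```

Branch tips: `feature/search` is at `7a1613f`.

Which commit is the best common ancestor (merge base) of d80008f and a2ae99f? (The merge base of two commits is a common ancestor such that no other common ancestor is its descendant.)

b4d1a51

Ancestors of d80008f: {06ae8f6, b4d1a51, ca1586e, d80008f}.
Ancestors of a2ae99f: {06ae8f6, 7a1613f, a2ae99f, b4d1a51}.
Common ancestors: {06ae8f6, b4d1a51}.
Among these, b4d1a51 is not an ancestor of any other common ancestor — it is the merge base.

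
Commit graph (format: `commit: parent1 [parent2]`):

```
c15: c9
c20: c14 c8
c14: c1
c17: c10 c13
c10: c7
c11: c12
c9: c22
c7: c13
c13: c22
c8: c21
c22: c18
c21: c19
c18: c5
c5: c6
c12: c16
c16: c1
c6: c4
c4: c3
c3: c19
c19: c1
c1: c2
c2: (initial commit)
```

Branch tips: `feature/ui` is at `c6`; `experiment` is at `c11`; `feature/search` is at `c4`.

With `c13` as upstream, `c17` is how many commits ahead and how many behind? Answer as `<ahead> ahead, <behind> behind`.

3 ahead, 0 behind

Reachable from c17: {c1, c10, c13, c17, c18, c19, c2, c22, c3, c4, c5, c6, c7}.
Reachable from c13: {c1, c13, c18, c19, c2, c22, c3, c4, c5, c6}.
Only in c17's history (ahead): {c10, c17, c7} — 3.
Only in c13's history (behind): {} — 0.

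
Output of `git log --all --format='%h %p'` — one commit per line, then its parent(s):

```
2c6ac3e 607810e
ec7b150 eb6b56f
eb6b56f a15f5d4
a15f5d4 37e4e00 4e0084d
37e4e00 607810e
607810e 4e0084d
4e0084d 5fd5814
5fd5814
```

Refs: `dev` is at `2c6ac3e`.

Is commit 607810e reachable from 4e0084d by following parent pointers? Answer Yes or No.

Ancestors of 4e0084d: {4e0084d, 5fd5814}.
607810e is not in that set, so it is not an ancestor of 4e0084d.

No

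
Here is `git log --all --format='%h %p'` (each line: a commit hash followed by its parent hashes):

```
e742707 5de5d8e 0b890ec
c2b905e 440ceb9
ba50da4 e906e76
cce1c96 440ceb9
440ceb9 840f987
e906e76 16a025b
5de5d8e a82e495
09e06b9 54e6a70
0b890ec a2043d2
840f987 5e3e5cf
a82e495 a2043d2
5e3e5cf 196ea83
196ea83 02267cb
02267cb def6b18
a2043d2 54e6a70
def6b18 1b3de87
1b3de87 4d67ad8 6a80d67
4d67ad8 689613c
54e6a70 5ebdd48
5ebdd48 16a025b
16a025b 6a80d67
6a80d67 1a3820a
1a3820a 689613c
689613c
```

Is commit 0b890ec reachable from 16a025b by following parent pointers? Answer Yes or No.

Ancestors of 16a025b: {16a025b, 1a3820a, 689613c, 6a80d67}.
0b890ec is not in that set, so it is not an ancestor of 16a025b.

No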